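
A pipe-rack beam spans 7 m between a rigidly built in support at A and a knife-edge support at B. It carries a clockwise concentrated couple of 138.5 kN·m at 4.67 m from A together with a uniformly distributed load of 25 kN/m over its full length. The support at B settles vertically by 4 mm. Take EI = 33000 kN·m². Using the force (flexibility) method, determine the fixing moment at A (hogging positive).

M_A = 115 kN·m

Release the roller at B. Primary structure: cantilever fixed at A.
Primary-structure tip deflection at B by superposition:
  clockwise couple 138.5 at a = 4.67: M₀a(2L − a)/(2EI) = 3017/EI
  UDL 25: wL⁴/(8EI) = 7503/EI
  δ_0 = 10520/EI
Tip deflection under a unit load at B: L³/(3EI) = 114.3/EI.
With EI = 33000 kN·m²: δ_0 = 0.3188 m and δ_{BB} = 0.003465 m/kN.
Compatibility — the beam at B must follow the support down by 0.004 m: δ_0 − R_B·δ_{BB} = 0.004, so R_B = (0.3188 − 0.004)/0.003465 = 90.86 kN.
Moment equilibrium about A: M_A = Σ(load moments about A) − R_B·L = 751 − 90.86×7 = 115 kN·m.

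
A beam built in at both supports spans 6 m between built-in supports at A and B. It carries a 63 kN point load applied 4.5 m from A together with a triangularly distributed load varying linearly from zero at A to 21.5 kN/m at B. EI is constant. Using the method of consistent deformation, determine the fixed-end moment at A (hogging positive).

Release both end moments; the primary structure is a simply-supported span AB with redundants M_A and M_B.
On the primary (simply-supported) span, the end slopes from the loading are:
  at A: point load 63 at a = 4.5: Pab(L + b)/(6LEI) = 88.59/EI
  at B: point load 63 at a = 4.5: Pab(L + a)/(6LEI) = 124/EI
  at A: triangular load, peak 21.5: 7w₀L³/(360EI) = 90.3/EI
  at B: triangular load, peak 21.5: w₀L³/(45EI) = 103.2/EI
  θ_A0 = 178.9/EI,  θ_B0 = 227.2/EI
Flexibility coefficients: a unit moment at one end gives L/(3EI) there and L/(6EI) at the far end, so f₁₁ = f₂₂ = 2/EI and f₁₂ = f₂₁ = 1/EI.
Compatibility — zero rotation at each built-in end:
  2 M_A + 1 M_B = 178.9
  1 M_A + 2 M_B = 227.2
Solving the pair gives M_A = 43.52 kN·m and M_B = 91.86 kN·m (hogging).

M_A = 43.52 kN·m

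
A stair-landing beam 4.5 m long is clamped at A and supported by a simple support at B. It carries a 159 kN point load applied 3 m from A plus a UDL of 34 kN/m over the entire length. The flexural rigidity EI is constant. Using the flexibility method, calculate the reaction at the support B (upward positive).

R_B = 139.8 kN

Choose R_B as the redundant. The primary structure is the cantilever fixed at A.
Primary-structure tip deflection at B by superposition:
  point load 159 at a = 3: Pa²(3L − a)/(6EI) = 2504/EI
  UDL 34: wL⁴/(8EI) = 1743/EI
  δ_0 = 4247/EI
Tip deflection under a unit load at B: L³/(3EI) = 30.38/EI.
The prop prevents deflection at B: R_B = δ_0/δ_{BB} = 4247/30.38 = 139.8 kN.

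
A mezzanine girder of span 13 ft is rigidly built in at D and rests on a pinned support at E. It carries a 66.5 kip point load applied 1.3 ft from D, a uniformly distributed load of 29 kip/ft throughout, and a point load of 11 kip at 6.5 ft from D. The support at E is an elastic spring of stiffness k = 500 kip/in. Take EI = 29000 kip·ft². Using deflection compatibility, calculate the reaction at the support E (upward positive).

R_E = 144.8 kip

Remove the prop at E; the released (primary) structure is a cantilever built in at D.
Downward deflection at the released point E due to the loads:
  point load 66.5 at a = 1.3: Pa²(3L − a)/(6EI) = 706.2/EI
  UDL 29: wL⁴/(8EI) = 103534/EI
  point load 11 at a = 6.5: Pa²(3L − a)/(6EI) = 2517/EI
  δ_0 = 106757/EI
Flexibility coefficient — unit upward force at E: δ_{EE} = L³/(3EI) = 732.3/EI.
With EI = 29000 kip·ft²: δ_0 = 3.6813 ft and δ_{EE} = 0.025253 ft/kip.
Compatibility — the spring shortens by R_E/k under the reaction it provides: δ_0 − R_E·δ_{EE} = R_E/k. With 1/k = 1/(500×12) ft/kip = 0.000167 ft/kip, R_E = δ_0 / (δ_{EE} + 1/k) = 3.6813 / (0.025253 + 0.000167) = 144.8 kip.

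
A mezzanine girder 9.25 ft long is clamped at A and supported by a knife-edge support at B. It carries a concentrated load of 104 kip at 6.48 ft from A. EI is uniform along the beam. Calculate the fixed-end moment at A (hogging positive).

M_A = 131.1 kip·ft

Release the roller at B. Primary structure: cantilever fixed at A.
Deflection at B on the released cantilever, summing each load's contribution:
  point load 104 at a = 6.48: Pa²(3L − a)/(6EI) = 15481/EI
Tip deflection under a unit load at B: L³/(3EI) = 263.8/EI.
Compatibility at B: δ_0 − R_B·δ_{BB} = 0, so R_B = 15481/263.8 = 58.68 kip.
Moment equilibrium about A: M_A = Σ(load moments about A) − R_B·L = 673.9 − 58.68×9.25 = 131.1 kip·ft.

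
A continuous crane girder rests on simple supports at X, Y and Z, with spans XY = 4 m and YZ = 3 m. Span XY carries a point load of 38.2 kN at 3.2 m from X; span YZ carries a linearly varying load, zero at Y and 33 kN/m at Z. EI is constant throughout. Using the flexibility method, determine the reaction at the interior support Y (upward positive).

R_Y = 58.73 kN

Release continuity at Y by inserting a hinge; the redundant is the internal moment M_Y. The primary structure is two simply-supported spans XY and YZ.
End slopes at the hinge Y, treating each span as simply supported:
  span XY: point load 38.2 at a = 3.2: Pab(L + a)/(6LEI) = 29.34/EI
  span YZ: triangular load, peak 33: 7w₀L³/(360EI) = 17.32/EI
  relative rotation θ_0 = (29.34 + 17.32)/EI = 46.66/EI
A unit hogging moment at Y produces rotation L₁/(3EI) + L₂/(3EI) = 2.333/EI.
Slope continuity at Y: θ_0 = M_Y·2.333/EI, so M_Y = 46.66/2.333 = 20 kN·m (hogging).
Span XY, ΣM about X with M_Y applied at Y: R_Y^{XY}·4 = 122.2 + 20, so R_Y^{XY} = 35.56 kN and R_X = 38.2 − 35.56 = 2.64 kN.
Span YZ, ΣM about Z: R_Y^{YZ}·3 = 49.5 + 20, so R_Y^{YZ} = 23.17 kN and R_Z = 49.5 − 23.17 = 26.33 kN.
R_Y = 35.56 + 23.17 = 58.73 kN.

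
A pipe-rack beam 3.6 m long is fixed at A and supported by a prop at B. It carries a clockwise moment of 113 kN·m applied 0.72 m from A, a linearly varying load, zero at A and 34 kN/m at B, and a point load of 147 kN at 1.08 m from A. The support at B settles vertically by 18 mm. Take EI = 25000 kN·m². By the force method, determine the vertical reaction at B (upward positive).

R_B = 39.54 kN

Remove the prop at B; the released (primary) structure is a cantilever built in at A.
Primary-structure tip deflection at B by superposition:
  clockwise couple 113 at a = 0.72: M₀a(2L − a)/(2EI) = 263.6/EI
  triangular load, peak 34 at the free end: 11w₀L⁴/(120EI) = 523.5/EI
  point load 147 at a = 1.08: Pa²(3L − a)/(6EI) = 277.8/EI
  δ_0 = 1065/EI
Tip deflection under a unit load at B: L³/(3EI) = 15.55/EI.
With EI = 25000 kN·m²: δ_0 = 0.042594 m and δ_{BB} = 0.000622 m/kN.
Compatibility — the beam at B must follow the support down by 0.018 m: δ_0 − R_B·δ_{BB} = 0.018, so R_B = (0.042594 − 0.018)/0.000622 = 39.54 kN.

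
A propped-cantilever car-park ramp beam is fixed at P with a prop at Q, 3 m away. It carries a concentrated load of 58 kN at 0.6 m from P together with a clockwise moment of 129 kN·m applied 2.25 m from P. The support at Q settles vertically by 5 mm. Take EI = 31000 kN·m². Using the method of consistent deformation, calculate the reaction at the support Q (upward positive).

R_Q = 46.49 kN

Release the roller at Q. Primary structure: cantilever fixed at P.
Downward deflection at the released point Q due to the loads:
  point load 58 at a = 0.6: Pa²(3L − a)/(6EI) = 29.23/EI
  clockwise couple 129 at a = 2.25: M₀a(2L − a)/(2EI) = 544.2/EI
  δ_0 = 573.5/EI
Flexibility coefficient — unit upward force at Q: δ_{QQ} = L³/(3EI) = 9/EI.
With EI = 31000 kN·m²: δ_0 = 0.018498 m and δ_{QQ} = 0.00029 m/kN.
Compatibility — the beam at Q must follow the support down by 0.005 m: δ_0 − R_Q·δ_{QQ} = 0.005, so R_Q = (0.018498 − 0.005)/0.00029 = 46.49 kN.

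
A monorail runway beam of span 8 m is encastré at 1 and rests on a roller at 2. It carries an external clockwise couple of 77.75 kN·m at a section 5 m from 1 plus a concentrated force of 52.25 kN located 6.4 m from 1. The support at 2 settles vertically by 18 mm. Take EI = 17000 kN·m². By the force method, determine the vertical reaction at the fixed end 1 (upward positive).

Remove the prop at 2; the released (primary) structure is a cantilever built in at 1.
Deflection at 2 on the released cantilever, summing each load's contribution:
  clockwise couple 77.75 at a = 5: M₀a(2L − a)/(2EI) = 2138/EI
  point load 52.25 at a = 6.4: Pa²(3L − a)/(6EI) = 6278/EI
  δ_0 = 8416/EI
Tip deflection under a unit load at 2: L³/(3EI) = 170.7/EI.
With EI = 17000 kN·m²: δ_0 = 0.49505 m and δ_{22} = 0.010039 m/kN.
Compatibility — the beam at 2 must follow the support down by 0.018 m: δ_0 − R_2·δ_{22} = 0.018, so R_2 = (0.49505 − 0.018)/0.010039 = 47.52 kN.
Vertical equilibrium: R_1 = ΣP − R_2 = 52.25 − 47.52 = 4.731 kN.

R_1 = 4.731 kN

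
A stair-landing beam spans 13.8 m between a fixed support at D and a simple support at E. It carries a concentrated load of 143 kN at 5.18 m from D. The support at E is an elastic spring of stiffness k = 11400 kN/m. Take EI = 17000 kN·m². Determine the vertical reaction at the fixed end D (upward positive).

R_D = 116.6 kN

Release the roller at E. Primary structure: cantilever fixed at D.
Downward deflection at the released point E due to the loads:
  point load 143 at a = 5.18: Pa²(3L − a)/(6EI) = 23163/EI
Tip deflection under a unit load at E: L³/(3EI) = 876/EI.
With EI = 17000 kN·m²: δ_0 = 1.3625 m and δ_{EE} = 0.051531 m/kN.
Compatibility — the spring shortens by R_E/k under the reaction it provides: δ_0 − R_E·δ_{EE} = R_E/k. With 1/k = 0.000088 m/kN, R_E = δ_0 / (δ_{EE} + 1/k) = 1.3625 / (0.051531 + 0.000088) = 26.4 kN.
Vertical equilibrium: R_D = ΣP − R_E = 143 − 26.4 = 116.6 kN.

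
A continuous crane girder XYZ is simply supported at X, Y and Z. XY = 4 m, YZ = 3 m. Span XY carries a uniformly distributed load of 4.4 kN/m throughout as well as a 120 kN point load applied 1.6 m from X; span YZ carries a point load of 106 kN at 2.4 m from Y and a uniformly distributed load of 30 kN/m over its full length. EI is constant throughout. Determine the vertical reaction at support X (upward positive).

R_X = 61.14 kN

Release continuity at Y by inserting a hinge; the redundant is the internal moment M_Y. The primary structure is two simply-supported spans XY and YZ.
Rotations at Y on the released spans (each span's end-slope, ×1/EI):
  span XY: UDL 4.4: wL³/(24EI) = 11.73/EI
  span XY: point load 120 at a = 1.6: Pab(L + a)/(6LEI) = 107.5/EI
  span YZ: point load 106 at a = 2.4: Pab(L + b)/(6LEI) = 30.53/EI
  span YZ: UDL 30: wL³/(24EI) = 33.75/EI
  relative rotation θ_0 = (119.3 + 64.28)/EI = 183.5/EI
A unit hogging moment at Y produces rotation L₁/(3EI) + L₂/(3EI) = 2.333/EI.
Compatibility: M_Y·(L₁+L₂)/(3EI) = θ_0, giving M_Y = 78.66 kN·m (hogging).
Span XY, ΣM about X with M_Y applied at Y: R_Y^{XY}·4 = 227.2 + 78.66, so R_Y^{XY} = 76.46 kN and R_X = 137.6 − 76.46 = 61.14 kN.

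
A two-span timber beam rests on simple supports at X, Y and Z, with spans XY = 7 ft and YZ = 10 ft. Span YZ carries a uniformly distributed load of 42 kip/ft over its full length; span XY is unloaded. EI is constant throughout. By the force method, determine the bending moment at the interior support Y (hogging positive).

Take M_Y as the redundant. Released structure: two simple spans XY and YZ with a hinge at Y.
End slopes at the hinge Y, treating each span as simply supported:
  span YZ: UDL 42: wL³/(24EI) = 1750/EI
  relative rotation θ_0 = (0 + 1750)/EI = 1750/EI
A unit hogging moment at Y produces rotation L₁/(3EI) + L₂/(3EI) = 5.667/EI.
Compatibility: M_Y·(L₁+L₂)/(3EI) = θ_0, giving M_Y = 308.8 kip·ft (hogging).

M_Y = 308.8 kip·ft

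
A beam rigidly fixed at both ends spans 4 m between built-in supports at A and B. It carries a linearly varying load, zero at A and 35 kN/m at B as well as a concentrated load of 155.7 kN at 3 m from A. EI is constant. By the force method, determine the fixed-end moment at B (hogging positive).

M_B = 115.6 kN·m

Take the two fixed-end moments M_A, M_B as redundants; the released structure is the simple span AB.
Simple-span end rotations at A and B under the given loads:
  at A: triangular load, peak 35: 7w₀L³/(360EI) = 43.56/EI
  at B: triangular load, peak 35: w₀L³/(45EI) = 49.78/EI
  at A: point load 155.7 at a = 3: Pab(L + b)/(6LEI) = 97.31/EI
  at B: point load 155.7 at a = 3: Pab(L + a)/(6LEI) = 136.2/EI
  θ_A0 = 140.9/EI,  θ_B0 = 186/EI
Flexibility coefficients: a unit moment at one end gives L/(3EI) there and L/(6EI) at the far end, so f₁₁ = f₂₂ = 1.333/EI and f₁₂ = f₂₁ = 0.6667/EI.
Compatibility — zero rotation at each built-in end:
  1.333 M_A + 0.6667 M_B = 140.9
  0.6667 M_A + 1.333 M_B = 186
Solving the pair gives M_A = 47.86 kN·m and M_B = 115.6 kN·m (hogging).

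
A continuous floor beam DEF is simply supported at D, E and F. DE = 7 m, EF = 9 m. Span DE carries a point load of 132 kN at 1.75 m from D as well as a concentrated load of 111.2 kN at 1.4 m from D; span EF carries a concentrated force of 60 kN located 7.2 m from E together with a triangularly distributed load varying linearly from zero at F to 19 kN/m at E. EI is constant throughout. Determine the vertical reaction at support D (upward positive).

R_D = 164.1 kN

Take M_E as the redundant. Released structure: two simple spans DE and EF with a hinge at E.
Rotations at E on the released spans (each span's end-slope, ×1/EI):
  span DE: point load 132 at a = 1.75: Pab(L + a)/(6LEI) = 252.7/EI
  span DE: point load 111.2 at a = 1.4: Pab(L + a)/(6LEI) = 174.4/EI
  span EF: point load 60 at a = 7.2: Pab(L + b)/(6LEI) = 155.5/EI
  span EF: triangular load, peak 19: w₀L³/(45EI) = 307.8/EI
  relative rotation θ_0 = (427 + 463.3)/EI = 890.3/EI
A unit hogging moment at E produces rotation L₁/(3EI) + L₂/(3EI) = 5.333/EI.
Slope continuity at E: θ_0 = M_E·5.333/EI, so M_E = 890.3/5.333 = 166.9 kN·m (hogging).
Span DE, ΣM about D with M_E applied at E: R_E^{DE}·7 = 386.7 + 166.9, so R_E^{DE} = 79.09 kN and R_D = 243.2 − 79.09 = 164.1 kN.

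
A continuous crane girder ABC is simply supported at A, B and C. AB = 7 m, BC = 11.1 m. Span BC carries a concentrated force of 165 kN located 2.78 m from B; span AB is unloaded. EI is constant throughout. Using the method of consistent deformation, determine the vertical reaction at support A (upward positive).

R_A = -26.35 kN

Insert a hinge at B; M_B is the redundant, and each span becomes simply supported.
Discontinuity in slope at B on the released structure — sum the simple-span end rotations:
  span BC: point load 165 at a = 2.78: Pab(L + b)/(6LEI) = 1113/EI
  relative rotation θ_0 = (0 + 1113)/EI = 1113/EI
A unit hogging moment at B produces rotation L₁/(3EI) + L₂/(3EI) = 6.033/EI.
Compatibility: M_B·(L₁+L₂)/(3EI) = θ_0, giving M_B = 184.4 kN·m (hogging).
Span AB, ΣM about A with M_B applied at B: R_B^{AB}·7 = 0 + 184.4, so R_B^{AB} = 26.35 kN and R_A = 0 − 26.35 = -26.35 kN.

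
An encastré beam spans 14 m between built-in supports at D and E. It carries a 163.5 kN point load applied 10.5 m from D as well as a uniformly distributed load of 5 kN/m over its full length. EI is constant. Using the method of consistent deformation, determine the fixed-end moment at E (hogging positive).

Take the two fixed-end moments M_D, M_E as redundants; the released structure is the simple span DE.
On the primary (simply-supported) span, the end slopes from the loading are:
  at D: point load 163.5 at a = 10.5: Pab(L + b)/(6LEI) = 1252/EI
  at E: point load 163.5 at a = 10.5: Pab(L + a)/(6LEI) = 1753/EI
  at D: UDL 5: wL³/(24EI) = 571.7/EI
  at E: UDL 5: wL³/(24EI) = 571.7/EI
  θ_D0 = 1823/EI,  θ_E0 = 2324/EI
Flexibility coefficients: a unit moment at one end gives L/(3EI) there and L/(6EI) at the far end, so f₁₁ = f₂₂ = 4.667/EI and f₁₂ = f₂₁ = 2.333/EI.
Compatibility — zero rotation at each built-in end:
  4.667 M_D + 2.333 M_E = 1823
  2.333 M_D + 4.667 M_E = 2324
Solving the pair gives M_D = 189 kN·m and M_E = 403.6 kN·m (hogging).

M_E = 403.6 kN·m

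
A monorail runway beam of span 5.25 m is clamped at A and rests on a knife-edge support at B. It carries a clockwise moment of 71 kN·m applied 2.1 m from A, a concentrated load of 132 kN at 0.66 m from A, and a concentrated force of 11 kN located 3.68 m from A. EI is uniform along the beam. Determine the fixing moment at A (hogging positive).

M_A = 82.08 kN·m

Choose R_B as the redundant. The primary structure is the cantilever fixed at A.
Free-end deflection of the primary structure under the applied loading (downward +):
  clockwise couple 71 at a = 2.1: M₀a(2L − a)/(2EI) = 626.2/EI
  point load 132 at a = 0.66: Pa²(3L − a)/(6EI) = 144.6/EI
  point load 11 at a = 3.68: Pa²(3L − a)/(6EI) = 299.7/EI
  δ_0 = 1071/EI
Tip deflection under a unit load at B: L³/(3EI) = 48.23/EI.
The prop prevents deflection at B: R_B = δ_0/δ_{BB} = 1071/48.23 = 22.19 kN.
Moment equilibrium about A: M_A = Σ(load moments about A) − R_B·L = 198.6 − 22.19×5.25 = 82.08 kN·m.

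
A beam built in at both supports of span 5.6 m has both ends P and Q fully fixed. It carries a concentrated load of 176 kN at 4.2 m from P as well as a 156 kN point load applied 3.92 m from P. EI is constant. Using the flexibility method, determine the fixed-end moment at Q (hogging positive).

Release both end moments; the primary structure is a simply-supported span PQ with redundants M_P and M_Q.
End rotations of the released simple span under the applied load (×1/EI):
  at P: point load 176 at a = 4.2: Pab(L + b)/(6LEI) = 215.6/EI
  at Q: point load 176 at a = 4.2: Pab(L + a)/(6LEI) = 301.8/EI
  at P: point load 156 at a = 3.92: Pab(L + b)/(6LEI) = 222.6/EI
  at Q: point load 156 at a = 3.92: Pab(L + a)/(6LEI) = 291.1/EI
  θ_P0 = 438.2/EI,  θ_Q0 = 592.9/EI
Flexibility coefficients: a unit moment at one end gives L/(3EI) there and L/(6EI) at the far end, so f₁₁ = f₂₂ = 1.867/EI and f₁₂ = f₂₁ = 0.9333/EI.
Compatibility — zero rotation at each built-in end:
  1.867 M_P + 0.9333 M_Q = 438.2
  0.9333 M_P + 1.867 M_Q = 592.9
Solving the pair gives M_P = 101.2 kN·m and M_Q = 267 kN·m (hogging).

M_Q = 267 kN·m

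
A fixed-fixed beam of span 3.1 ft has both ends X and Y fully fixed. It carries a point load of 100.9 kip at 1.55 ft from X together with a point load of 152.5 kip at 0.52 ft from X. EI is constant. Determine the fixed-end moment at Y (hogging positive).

M_Y = 50.17 kip·ft

Take the two fixed-end moments M_X, M_Y as redundants; the released structure is the simple span XY.
On the primary (simply-supported) span, the end slopes from the loading are:
  at X: point load 100.9 at a = 1.55: Pab(L + b)/(6LEI) = 60.6/EI
  at Y: point load 100.9 at a = 1.55: Pab(L + a)/(6LEI) = 60.6/EI
  at X: point load 152.5 at a = 0.52: Pab(L + b)/(6LEI) = 62.48/EI
  at Y: point load 152.5 at a = 0.52: Pab(L + a)/(6LEI) = 39.82/EI
  θ_X0 = 123.1/EI,  θ_Y0 = 100.4/EI
Flexibility coefficients: a unit moment at one end gives L/(3EI) there and L/(6EI) at the far end, so f₁₁ = f₂₂ = 1.033/EI and f₁₂ = f₂₁ = 0.5167/EI.
Compatibility — zero rotation at each built-in end:
  1.033 M_X + 0.5167 M_Y = 123.1
  0.5167 M_X + 1.033 M_Y = 100.4
Solving the pair gives M_X = 94.03 kip·ft and M_Y = 50.17 kip·ft (hogging).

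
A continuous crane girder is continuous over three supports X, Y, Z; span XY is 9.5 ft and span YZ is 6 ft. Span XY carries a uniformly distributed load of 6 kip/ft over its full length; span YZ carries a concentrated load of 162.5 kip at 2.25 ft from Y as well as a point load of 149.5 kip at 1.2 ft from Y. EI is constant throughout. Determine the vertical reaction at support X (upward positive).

R_X = 11.3 kip

Release continuity at Y by inserting a hinge; the redundant is the internal moment M_Y. The primary structure is two simply-supported spans XY and YZ.
Discontinuity in slope at Y on the released structure — sum the simple-span end rotations:
  span XY: UDL 6: wL³/(24EI) = 214.3/EI
  span YZ: point load 162.5 at a = 2.25: Pab(L + b)/(6LEI) = 371.3/EI
  span YZ: point load 149.5 at a = 1.2: Pab(L + b)/(6LEI) = 258.3/EI
  relative rotation θ_0 = (214.3 + 629.7)/EI = 844/EI
A unit hogging moment at Y produces rotation L₁/(3EI) + L₂/(3EI) = 5.167/EI.
Slope continuity at Y: θ_0 = M_Y·5.167/EI, so M_Y = 844/5.167 = 163.4 kip·ft (hogging).
Span XY, ΣM about X with M_Y applied at Y: R_Y^{XY}·9.5 = 270.8 + 163.4, so R_Y^{XY} = 45.7 kip and R_X = 57 − 45.7 = 11.3 kip.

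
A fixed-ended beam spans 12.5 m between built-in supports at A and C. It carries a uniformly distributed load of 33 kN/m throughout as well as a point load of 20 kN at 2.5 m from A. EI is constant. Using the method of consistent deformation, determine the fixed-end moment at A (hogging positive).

M_A = 461.7 kN·m

Release both end moments; the primary structure is a simply-supported span AC with redundants M_A and M_C.
Simple-span end rotations at A and C under the given loads:
  at A: UDL 33: wL³/(24EI) = 2686/EI
  at C: UDL 33: wL³/(24EI) = 2686/EI
  at A: point load 20 at a = 2.5: Pab(L + b)/(6LEI) = 150/EI
  at C: point load 20 at a = 2.5: Pab(L + a)/(6LEI) = 100/EI
  θ_A0 = 2836/EI,  θ_C0 = 2786/EI
Flexibility coefficients: a unit moment at one end gives L/(3EI) there and L/(6EI) at the far end, so f₁₁ = f₂₂ = 4.167/EI and f₁₂ = f₂₁ = 2.083/EI.
Compatibility — zero rotation at each built-in end:
  4.167 M_A + 2.083 M_C = 2836
  2.083 M_A + 4.167 M_C = 2786
Solving the pair gives M_A = 461.7 kN·m and M_C = 437.7 kN·m (hogging).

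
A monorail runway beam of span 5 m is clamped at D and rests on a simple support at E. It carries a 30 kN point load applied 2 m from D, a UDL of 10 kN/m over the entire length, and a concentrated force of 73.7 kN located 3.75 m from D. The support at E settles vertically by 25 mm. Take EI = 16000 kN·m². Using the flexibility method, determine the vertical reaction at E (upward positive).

Release the roller at E. Primary structure: cantilever fixed at D.
Deflection at E on the released cantilever, summing each load's contribution:
  point load 30 at a = 2: Pa²(3L − a)/(6EI) = 260/EI
  UDL 10: wL⁴/(8EI) = 781.2/EI
  point load 73.7 at a = 3.75: Pa²(3L − a)/(6EI) = 1943/EI
  δ_0 = 2985/EI
Flexibility coefficient — unit upward force at E: δ_{EE} = L³/(3EI) = 41.67/EI.
With EI = 16000 kN·m²: δ_0 = 0.18653 m and δ_{EE} = 0.002604 m/kN.
Compatibility — the beam at E must follow the support down by 0.025 m: δ_0 − R_E·δ_{EE} = 0.025, so R_E = (0.18653 − 0.025)/0.002604 = 62.03 kN.

R_E = 62.03 kN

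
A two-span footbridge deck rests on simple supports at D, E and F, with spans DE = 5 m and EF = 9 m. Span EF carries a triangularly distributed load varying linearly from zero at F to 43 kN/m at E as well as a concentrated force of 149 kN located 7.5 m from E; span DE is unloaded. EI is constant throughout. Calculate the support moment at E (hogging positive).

M_E = 219.1 kN·m

Take M_E as the redundant. Released structure: two simple spans DE and EF with a hinge at E.
Discontinuity in slope at E on the released structure — sum the simple-span end rotations:
  span EF: triangular load, peak 43: w₀L³/(45EI) = 696.6/EI
  span EF: point load 149 at a = 7.5: Pab(L + b)/(6LEI) = 325.9/EI
  relative rotation θ_0 = (0 + 1023)/EI = 1023/EI
A unit hogging moment at E produces rotation L₁/(3EI) + L₂/(3EI) = 4.667/EI.
Compatibility: M_E·(L₁+L₂)/(3EI) = θ_0, giving M_E = 219.1 kN·m (hogging).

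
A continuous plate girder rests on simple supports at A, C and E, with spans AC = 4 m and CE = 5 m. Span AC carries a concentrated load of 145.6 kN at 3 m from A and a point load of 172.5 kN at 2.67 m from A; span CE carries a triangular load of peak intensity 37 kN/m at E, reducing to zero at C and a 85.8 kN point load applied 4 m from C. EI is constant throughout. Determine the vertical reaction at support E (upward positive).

R_E = 99.89 kN

Release continuity at C by inserting a hinge; the redundant is the internal moment M_C. The primary structure is two simply-supported spans AC and CE.
Discontinuity in slope at C on the released structure — sum the simple-span end rotations:
  span AC: point load 145.6 at a = 3: Pab(L + a)/(6LEI) = 127.4/EI
  span AC: point load 172.5 at a = 2.67: Pab(L + a)/(6LEI) = 170.2/EI
  span CE: triangular load, peak 37: 7w₀L³/(360EI) = 89.93/EI
  span CE: point load 85.8 at a = 4: Pab(L + b)/(6LEI) = 68.64/EI
  relative rotation θ_0 = (297.6 + 158.6)/EI = 456.2/EI
A unit hogging moment at C produces rotation L₁/(3EI) + L₂/(3EI) = 3/EI.
Slope continuity at C: θ_0 = M_C·3/EI, so M_C = 456.2/3 = 152.1 kN·m (hogging).
Span CE, ΣM about E: R_C^{CE}·5 = 240 + 152.1, so R_C^{CE} = 78.41 kN and R_E = 178.3 − 78.41 = 99.89 kN.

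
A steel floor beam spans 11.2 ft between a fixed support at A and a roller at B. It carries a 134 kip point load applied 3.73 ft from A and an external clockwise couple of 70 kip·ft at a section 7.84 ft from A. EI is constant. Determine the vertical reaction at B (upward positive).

Take the reaction at B as the redundant and release it; the primary structure is a cantilever fixed at A.
Free-end deflection of the primary structure under the applied loading (downward +):
  point load 134 at a = 3.73: Pa²(3L − a)/(6EI) = 9281/EI
  clockwise couple 70 at a = 7.84: M₀a(2L − a)/(2EI) = 3995/EI
  δ_0 = 13277/EI
Tip deflection under a unit load at B: L³/(3EI) = 468.3/EI.
Compatibility at B: δ_0 − R_B·δ_{BB} = 0, so R_B = 13277/468.3 = 28.35 kip.

R_B = 28.35 kip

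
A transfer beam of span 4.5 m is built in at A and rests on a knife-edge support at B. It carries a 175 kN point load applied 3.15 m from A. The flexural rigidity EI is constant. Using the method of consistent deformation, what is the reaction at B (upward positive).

R_B = 98.61 kN

Choose R_B as the redundant. The primary structure is the cantilever fixed at A.
Downward deflection at the released point B due to the loads:
  point load 175 at a = 3.15: Pa²(3L − a)/(6EI) = 2995/EI
Flexibility coefficient — unit upward force at B: δ_{BB} = L³/(3EI) = 30.38/EI.
The prop prevents deflection at B: R_B = δ_0/δ_{BB} = 2995/30.38 = 98.61 kN.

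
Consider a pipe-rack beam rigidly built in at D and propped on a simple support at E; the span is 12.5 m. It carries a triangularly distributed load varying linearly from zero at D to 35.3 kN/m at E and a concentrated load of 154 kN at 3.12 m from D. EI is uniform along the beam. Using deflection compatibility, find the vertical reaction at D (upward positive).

R_D = 240.1 kN

Release the roller at E. Primary structure: cantilever fixed at D.
Free-end deflection of the primary structure under the applied loading (downward +):
  triangular load, peak 35.3 at the free end: 11w₀L⁴/(120EI) = 79000/EI
  point load 154 at a = 3.12: Pa²(3L − a)/(6EI) = 8590/EI
  δ_0 = 87590/EI
Tip deflection under a unit load at E: L³/(3EI) = 651/EI.
The prop prevents deflection at E: R_E = δ_0/δ_{EE} = 87590/651 = 134.5 kN.
Vertical equilibrium: R_D = ΣP − R_E = 374.6 − 134.5 = 240.1 kN.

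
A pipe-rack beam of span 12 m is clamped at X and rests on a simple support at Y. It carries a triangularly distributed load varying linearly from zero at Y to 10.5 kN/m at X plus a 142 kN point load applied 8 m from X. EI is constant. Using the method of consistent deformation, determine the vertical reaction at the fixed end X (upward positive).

Release the roller at Y. Primary structure: cantilever fixed at X.
Deflection at Y on the released cantilever, summing each load's contribution:
  triangular load, peak 10.5 at the fixed end: w₀L⁴/(30EI) = 7258/EI
  point load 142 at a = 8: Pa²(3L − a)/(6EI) = 42411/EI
  δ_0 = 49668/EI
Tip deflection under a unit load at Y: L³/(3EI) = 576/EI.
The prop prevents deflection at Y: R_Y = δ_0/δ_{YY} = 49668/576 = 86.23 kN.
Vertical equilibrium: R_X = ΣP − R_Y = 205 − 86.23 = 118.8 kN.

R_X = 118.8 kN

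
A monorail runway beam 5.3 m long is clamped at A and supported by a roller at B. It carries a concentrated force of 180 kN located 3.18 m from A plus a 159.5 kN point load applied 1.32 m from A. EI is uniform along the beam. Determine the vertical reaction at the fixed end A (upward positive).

Take the reaction at B as the redundant and release it; the primary structure is a cantilever fixed at A.
Free-end deflection of the primary structure under the applied loading (downward +):
  point load 180 at a = 3.18: Pa²(3L − a)/(6EI) = 3859/EI
  point load 159.5 at a = 1.32: Pa²(3L − a)/(6EI) = 675.3/EI
  δ_0 = 4534/EI
Tip deflection under a unit load at B: L³/(3EI) = 49.63/EI.
Compatibility at B: δ_0 − R_B·δ_{BB} = 0, so R_B = 4534/49.63 = 91.37 kN.
Vertical equilibrium: R_A = ΣP − R_B = 339.5 − 91.37 = 248.1 kN.

R_A = 248.1 kN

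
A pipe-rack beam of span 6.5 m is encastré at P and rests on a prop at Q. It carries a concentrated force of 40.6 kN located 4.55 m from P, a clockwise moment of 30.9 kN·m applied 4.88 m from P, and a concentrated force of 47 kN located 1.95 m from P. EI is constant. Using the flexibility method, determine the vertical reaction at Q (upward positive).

Take the reaction at Q as the redundant and release it; the primary structure is a cantilever fixed at P.
Free-end deflection of the primary structure under the applied loading (downward +):
  point load 40.6 at a = 4.55: Pa²(3L − a)/(6EI) = 2094/EI
  clockwise couple 30.9 at a = 4.88: M₀a(2L − a)/(2EI) = 612.2/EI
  point load 47 at a = 1.95: Pa²(3L − a)/(6EI) = 522.7/EI
  δ_0 = 3229/EI
Tip deflection under a unit load at Q: L³/(3EI) = 91.54/EI.
Compatibility at Q: δ_0 − R_Q·δ_{QQ} = 0, so R_Q = 3229/91.54 = 35.28 kN.

R_Q = 35.28 kN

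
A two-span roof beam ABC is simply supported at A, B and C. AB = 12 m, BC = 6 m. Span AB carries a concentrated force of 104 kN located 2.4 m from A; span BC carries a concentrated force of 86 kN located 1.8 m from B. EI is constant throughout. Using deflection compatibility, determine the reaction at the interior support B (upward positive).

R_B = 108.6 kN

Insert a hinge at B; M_B is the redundant, and each span becomes simply supported.
Discontinuity in slope at B on the released structure — sum the simple-span end rotations:
  span AB: point load 104 at a = 2.4: Pab(L + a)/(6LEI) = 479.2/EI
  span BC: point load 86 at a = 1.8: Pab(L + b)/(6LEI) = 184.2/EI
  relative rotation θ_0 = (479.2 + 184.2)/EI = 663.4/EI
A unit hogging moment at B produces rotation L₁/(3EI) + L₂/(3EI) = 6/EI.
Slope continuity at B: θ_0 = M_B·6/EI, so M_B = 663.4/6 = 110.6 kN·m (hogging).
Span AB, ΣM about A with M_B applied at B: R_B^{AB}·12 = 249.6 + 110.6, so R_B^{AB} = 30.01 kN and R_A = 104 − 30.01 = 73.99 kN.
Span BC, ΣM about C: R_B^{BC}·6 = 361.2 + 110.6, so R_B^{BC} = 78.63 kN and R_C = 86 − 78.63 = 7.371 kN.
R_B = 30.01 + 78.63 = 108.6 kN.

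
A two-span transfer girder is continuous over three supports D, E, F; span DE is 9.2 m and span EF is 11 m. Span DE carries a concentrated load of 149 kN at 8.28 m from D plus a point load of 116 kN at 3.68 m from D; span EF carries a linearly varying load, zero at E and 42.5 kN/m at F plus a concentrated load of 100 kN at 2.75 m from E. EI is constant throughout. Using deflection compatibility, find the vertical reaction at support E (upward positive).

Insert a hinge at E; M_E is the redundant, and each span becomes simply supported.
End slopes at the hinge E, treating each span as simply supported:
  span DE: point load 149 at a = 8.28: Pab(L + a)/(6LEI) = 359.4/EI
  span DE: point load 116 at a = 3.68: Pab(L + a)/(6LEI) = 549.8/EI
  span EF: triangular load, peak 42.5: 7w₀L³/(360EI) = 1100/EI
  span EF: point load 100 at a = 2.75: Pab(L + b)/(6LEI) = 661.7/EI
  relative rotation θ_0 = (909.2 + 1762)/EI = 2671/EI
A unit hogging moment at E produces rotation L₁/(3EI) + L₂/(3EI) = 6.733/EI.
Slope continuity at E: θ_0 = M_E·6.733/EI, so M_E = 2671/6.733 = 396.7 kN·m (hogging).
Span DE, ΣM about D with M_E applied at E: R_E^{DE}·9.2 = 1661 + 396.7, so R_E^{DE} = 223.6 kN and R_D = 265 − 223.6 = 41.38 kN.
Span EF, ΣM about F: R_E^{EF}·11 = 1682 + 396.7, so R_E^{EF} = 189 kN and R_F = 333.8 − 189 = 144.8 kN.
R_E = 223.6 + 189 = 412.6 kN.

R_E = 412.6 kN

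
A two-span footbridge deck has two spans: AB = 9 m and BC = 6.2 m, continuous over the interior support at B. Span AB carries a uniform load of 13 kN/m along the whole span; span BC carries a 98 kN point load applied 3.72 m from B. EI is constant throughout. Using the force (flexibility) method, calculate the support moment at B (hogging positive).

Take M_B as the redundant. Released structure: two simple spans AB and BC with a hinge at B.
Rotations at B on the released spans (each span's end-slope, ×1/EI):
  span AB: UDL 13: wL³/(24EI) = 394.9/EI
  span BC: point load 98 at a = 3.72: Pab(L + b)/(6LEI) = 211/EI
  relative rotation θ_0 = (394.9 + 211)/EI = 605.8/EI
A unit hogging moment at B produces rotation L₁/(3EI) + L₂/(3EI) = 5.067/EI.
Compatibility: M_B·(L₁+L₂)/(3EI) = θ_0, giving M_B = 119.6 kN·m (hogging).

M_B = 119.6 kN·m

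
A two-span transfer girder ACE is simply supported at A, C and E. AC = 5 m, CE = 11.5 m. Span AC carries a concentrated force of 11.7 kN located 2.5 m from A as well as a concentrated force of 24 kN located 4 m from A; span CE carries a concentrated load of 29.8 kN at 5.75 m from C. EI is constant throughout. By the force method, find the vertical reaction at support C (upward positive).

Insert a hinge at C; M_C is the redundant, and each span becomes simply supported.
Discontinuity in slope at C on the released structure — sum the simple-span end rotations:
  span AC: point load 11.7 at a = 2.5: Pab(L + a)/(6LEI) = 18.28/EI
  span AC: point load 24 at a = 4: Pab(L + a)/(6LEI) = 28.8/EI
  span CE: point load 29.8 at a = 5.75: Pab(L + b)/(6LEI) = 246.3/EI
  relative rotation θ_0 = (47.08 + 246.3)/EI = 293.4/EI
A unit hogging moment at C produces rotation L₁/(3EI) + L₂/(3EI) = 5.5/EI.
Slope continuity at C: θ_0 = M_C·5.5/EI, so M_C = 293.4/5.5 = 53.34 kN·m (hogging).
Span AC, ΣM about A with M_C applied at C: R_C^{AC}·5 = 125.2 + 53.34, so R_C^{AC} = 35.72 kN and R_A = 35.7 − 35.72 = -0.01898 kN.
Span CE, ΣM about E: R_C^{CE}·11.5 = 171.3 + 53.34, so R_C^{CE} = 19.54 kN and R_E = 29.8 − 19.54 = 10.26 kN.
R_C = 35.72 + 19.54 = 55.26 kN.

R_C = 55.26 kN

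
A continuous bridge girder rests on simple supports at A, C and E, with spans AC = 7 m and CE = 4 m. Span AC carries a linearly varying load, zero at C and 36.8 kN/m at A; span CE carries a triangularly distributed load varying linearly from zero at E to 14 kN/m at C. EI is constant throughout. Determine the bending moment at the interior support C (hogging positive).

M_C = 72.37 kN·m

Release continuity at C by inserting a hinge; the redundant is the internal moment M_C. The primary structure is two simply-supported spans AC and CE.
Discontinuity in slope at C on the released structure — sum the simple-span end rotations:
  span AC: triangular load, peak 36.8: 7w₀L³/(360EI) = 245.4/EI
  span CE: triangular load, peak 14: w₀L³/(45EI) = 19.91/EI
  relative rotation θ_0 = (245.4 + 19.91)/EI = 265.3/EI
A unit hogging moment at C produces rotation L₁/(3EI) + L₂/(3EI) = 3.667/EI.
Compatibility: M_C·(L₁+L₂)/(3EI) = θ_0, giving M_C = 72.37 kN·m (hogging).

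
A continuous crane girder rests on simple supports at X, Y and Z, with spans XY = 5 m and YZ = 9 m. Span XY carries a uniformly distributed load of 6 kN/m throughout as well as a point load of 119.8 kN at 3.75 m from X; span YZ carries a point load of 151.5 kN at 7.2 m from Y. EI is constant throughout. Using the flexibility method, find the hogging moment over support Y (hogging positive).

Take M_Y as the redundant. Released structure: two simple spans XY and YZ with a hinge at Y.
Rotations at Y on the released spans (each span's end-slope, ×1/EI):
  span XY: UDL 6: wL³/(24EI) = 31.25/EI
  span XY: point load 119.8 at a = 3.75: Pab(L + a)/(6LEI) = 163.8/EI
  span YZ: point load 151.5 at a = 7.2: Pab(L + b)/(6LEI) = 392.7/EI
  relative rotation θ_0 = (195 + 392.7)/EI = 587.7/EI
A unit hogging moment at Y produces rotation L₁/(3EI) + L₂/(3EI) = 4.667/EI.
Compatibility: M_Y·(L₁+L₂)/(3EI) = θ_0, giving M_Y = 125.9 kN·m (hogging).

M_Y = 125.9 kN·m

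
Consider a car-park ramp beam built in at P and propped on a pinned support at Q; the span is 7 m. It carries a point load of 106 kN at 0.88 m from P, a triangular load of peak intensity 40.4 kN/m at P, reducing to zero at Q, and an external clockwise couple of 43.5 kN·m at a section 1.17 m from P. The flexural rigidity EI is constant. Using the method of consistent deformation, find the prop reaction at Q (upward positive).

R_Q = 33.54 kN

Choose R_Q as the redundant. The primary structure is the cantilever fixed at P.
Free-end deflection of the primary structure under the applied loading (downward +):
  point load 106 at a = 0.88: Pa²(3L − a)/(6EI) = 275.3/EI
  triangular load, peak 40.4 at the fixed end: w₀L⁴/(30EI) = 3233/EI
  clockwise couple 43.5 at a = 1.17: M₀a(2L − a)/(2EI) = 326.5/EI
  δ_0 = 3835/EI
Tip deflection under a unit load at Q: L³/(3EI) = 114.3/EI.
The prop prevents deflection at Q: R_Q = δ_0/δ_{QQ} = 3835/114.3 = 33.54 kN.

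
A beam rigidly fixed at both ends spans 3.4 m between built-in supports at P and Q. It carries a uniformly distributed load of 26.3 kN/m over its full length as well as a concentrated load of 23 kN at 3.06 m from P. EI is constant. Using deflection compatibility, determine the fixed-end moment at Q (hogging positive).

M_Q = 31.67 kN·m

Release both end moments; the primary structure is a simply-supported span PQ with redundants M_P and M_Q.
On the primary (simply-supported) span, the end slopes from the loading are:
  at P: UDL 26.3: wL³/(24EI) = 43.07/EI
  at Q: UDL 26.3: wL³/(24EI) = 43.07/EI
  at P: point load 23 at a = 3.06: Pab(L + b)/(6LEI) = 4.387/EI
  at Q: point load 23 at a = 3.06: Pab(L + a)/(6LEI) = 7.578/EI
  θ_P0 = 47.46/EI,  θ_Q0 = 50.65/EI
Flexibility coefficients: a unit moment at one end gives L/(3EI) there and L/(6EI) at the far end, so f₁₁ = f₂₂ = 1.133/EI and f₁₂ = f₂₁ = 0.5667/EI.
Compatibility — zero rotation at each built-in end:
  1.133 M_P + 0.5667 M_Q = 47.46
  0.5667 M_P + 1.133 M_Q = 50.65
Solving the pair gives M_P = 26.04 kN·m and M_Q = 31.67 kN·m (hogging).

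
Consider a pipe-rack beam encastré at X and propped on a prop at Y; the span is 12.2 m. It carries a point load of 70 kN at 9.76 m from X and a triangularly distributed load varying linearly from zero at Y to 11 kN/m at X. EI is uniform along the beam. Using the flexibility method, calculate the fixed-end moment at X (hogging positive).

M_X = 191.1 kN·m

Release the roller at Y. Primary structure: cantilever fixed at X.
Deflection at Y on the released cantilever, summing each load's contribution:
  point load 70 at a = 9.76: Pa²(3L − a)/(6EI) = 29828/EI
  triangular load, peak 11 at the fixed end: w₀L⁴/(30EI) = 8123/EI
  δ_0 = 37951/EI
Flexibility coefficient — unit upward force at Y: δ_{YY} = L³/(3EI) = 605.3/EI.
The prop prevents deflection at Y: R_Y = δ_0/δ_{YY} = 37951/605.3 = 62.7 kN.
Moment equilibrium about X: M_X = Σ(load moments about X) − R_Y·L = 956.1 − 62.7×12.2 = 191.1 kN·m.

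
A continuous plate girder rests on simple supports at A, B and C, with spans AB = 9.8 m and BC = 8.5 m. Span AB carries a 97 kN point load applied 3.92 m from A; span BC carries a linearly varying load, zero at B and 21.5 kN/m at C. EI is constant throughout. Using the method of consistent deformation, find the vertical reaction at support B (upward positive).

R_B = 97.29 kN

Insert a hinge at B; M_B is the redundant, and each span becomes simply supported.
Discontinuity in slope at B on the released structure — sum the simple-span end rotations:
  span AB: point load 97 at a = 3.92: Pab(L + a)/(6LEI) = 521.7/EI
  span BC: triangular load, peak 21.5: 7w₀L³/(360EI) = 256.7/EI
  relative rotation θ_0 = (521.7 + 256.7)/EI = 778.4/EI
A unit hogging moment at B produces rotation L₁/(3EI) + L₂/(3EI) = 6.1/EI.
Compatibility: M_B·(L₁+L₂)/(3EI) = θ_0, giving M_B = 127.6 kN·m (hogging).
Span AB, ΣM about A with M_B applied at B: R_B^{AB}·9.8 = 380.2 + 127.6, so R_B^{AB} = 51.82 kN and R_A = 97 − 51.82 = 45.18 kN.
Span BC, ΣM about C: R_B^{BC}·8.5 = 258.9 + 127.6, so R_B^{BC} = 45.47 kN and R_C = 91.38 − 45.47 = 45.9 kN.
R_B = 51.82 + 45.47 = 97.29 kN.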